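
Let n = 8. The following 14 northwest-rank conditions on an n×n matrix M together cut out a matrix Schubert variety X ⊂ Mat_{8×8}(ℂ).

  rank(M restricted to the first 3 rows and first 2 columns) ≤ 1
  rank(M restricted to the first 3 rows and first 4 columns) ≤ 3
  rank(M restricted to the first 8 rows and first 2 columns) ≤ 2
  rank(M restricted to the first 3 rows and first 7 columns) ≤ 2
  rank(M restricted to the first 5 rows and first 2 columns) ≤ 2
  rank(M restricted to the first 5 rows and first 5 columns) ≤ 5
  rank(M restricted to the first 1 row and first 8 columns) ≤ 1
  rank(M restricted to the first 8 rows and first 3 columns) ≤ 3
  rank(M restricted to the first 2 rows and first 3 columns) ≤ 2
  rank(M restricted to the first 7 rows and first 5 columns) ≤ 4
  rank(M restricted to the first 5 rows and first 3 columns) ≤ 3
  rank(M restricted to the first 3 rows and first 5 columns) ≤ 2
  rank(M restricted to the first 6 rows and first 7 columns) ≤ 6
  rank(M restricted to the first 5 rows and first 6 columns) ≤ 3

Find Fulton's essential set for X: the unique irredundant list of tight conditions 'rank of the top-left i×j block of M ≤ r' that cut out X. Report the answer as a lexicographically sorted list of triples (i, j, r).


Recovering R(i,j) via the rank-extension bound from the 14 conditions:

  R[1]: 1 | 1 | 1 | 1 | 1 | 1 | 1 | 1
  R[2]: 1 | 1 | 2 | 2 | 2 | 2 | 2 | 2
  R[3]: 1 | 1 | 2 | 2 | 2 | 2 | 2 | 3
  R[4]: 1 | 2 | 3 | 3 | 3 | 3 | 3 | 4
  R[5]: 1 | 2 | 3 | 3 | 3 | 3 | 4 | 5
  R[6]: 1 | 2 | 3 | 4 | 4 | 4 | 5 | 6
  R[7]: 1 | 2 | 3 | 4 | 4 | 5 | 6 | 7
  R[8]: 1 | 2 | 3 | 4 | 5 | 6 | 7 | 8

hence w(1..8) = (1, 3, 8, 2, 7, 4, 6, 5).

|D(w)|=10, |Ess(w)|=4:

[(3, 2, 1), (3, 7, 2), (5, 6, 3), (7, 5, 4)]


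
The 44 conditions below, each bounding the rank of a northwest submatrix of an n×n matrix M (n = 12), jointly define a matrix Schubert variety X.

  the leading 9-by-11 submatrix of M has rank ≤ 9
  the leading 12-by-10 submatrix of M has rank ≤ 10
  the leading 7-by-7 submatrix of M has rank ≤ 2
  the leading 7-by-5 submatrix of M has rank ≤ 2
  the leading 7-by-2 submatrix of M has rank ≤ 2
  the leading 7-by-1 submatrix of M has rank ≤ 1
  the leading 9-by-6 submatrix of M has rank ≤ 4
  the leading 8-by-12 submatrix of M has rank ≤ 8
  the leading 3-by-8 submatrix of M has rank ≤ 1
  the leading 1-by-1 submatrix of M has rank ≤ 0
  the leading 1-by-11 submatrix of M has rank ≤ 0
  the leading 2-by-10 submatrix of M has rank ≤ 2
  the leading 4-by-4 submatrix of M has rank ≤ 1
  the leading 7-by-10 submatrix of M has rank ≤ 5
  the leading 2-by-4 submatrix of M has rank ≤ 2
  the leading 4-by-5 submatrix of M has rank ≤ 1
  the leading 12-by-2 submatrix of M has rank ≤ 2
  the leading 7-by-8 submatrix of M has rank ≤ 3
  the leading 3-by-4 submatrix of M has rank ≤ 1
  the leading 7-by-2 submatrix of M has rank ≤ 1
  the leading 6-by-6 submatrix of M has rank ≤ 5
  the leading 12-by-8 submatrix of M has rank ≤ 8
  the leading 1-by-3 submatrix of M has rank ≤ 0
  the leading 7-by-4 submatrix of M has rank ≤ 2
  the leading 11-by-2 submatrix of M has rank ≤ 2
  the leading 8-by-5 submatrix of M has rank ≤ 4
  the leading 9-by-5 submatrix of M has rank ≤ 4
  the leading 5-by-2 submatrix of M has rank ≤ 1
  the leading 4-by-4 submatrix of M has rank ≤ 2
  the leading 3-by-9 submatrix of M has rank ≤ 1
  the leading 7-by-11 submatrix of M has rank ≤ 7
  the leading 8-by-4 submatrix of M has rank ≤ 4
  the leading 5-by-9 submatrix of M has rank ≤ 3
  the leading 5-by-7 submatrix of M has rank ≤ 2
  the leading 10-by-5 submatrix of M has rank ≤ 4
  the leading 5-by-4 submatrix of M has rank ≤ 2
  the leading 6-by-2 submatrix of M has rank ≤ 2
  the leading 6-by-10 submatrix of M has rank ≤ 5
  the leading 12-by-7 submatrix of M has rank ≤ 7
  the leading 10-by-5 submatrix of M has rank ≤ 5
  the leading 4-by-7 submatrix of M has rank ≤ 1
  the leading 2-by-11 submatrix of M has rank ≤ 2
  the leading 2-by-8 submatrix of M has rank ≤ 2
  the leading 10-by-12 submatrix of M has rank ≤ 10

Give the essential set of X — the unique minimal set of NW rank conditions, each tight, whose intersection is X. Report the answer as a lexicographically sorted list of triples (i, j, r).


Rank table r_w(12×12) implied by the 44 constraints:

  0 0 0 0 0 0 0 0 0 0 0 1
  1 1 1 1 1 1 1 1 1 1 1 2
  1 1 1 1 1 1 1 1 1 2 2 3
  1 1 1 1 1 1 1 2 2 3 3 4
  1 1 2 2 2 2 2 3 3 4 4 5
  1 1 2 2 2 2 2 3 4 5 5 6
  1 1 2 2 2 2 2 3 4 5 6 7
  1 2 3 3 3 3 3 4 5 6 7 8
  1 2 3 4 4 4 4 5 6 7 8 9
  1 2 3 4 4 5 5 6 7 8 9 10
  1 2 3 4 5 6 6 7 8 9 10 11
  1 2 3 4 5 6 7 8 9 10 11 12

reading off 1-entries of Δ²R: w = (12, 1, 10, 8, 3, 9, 11, 2, 4, 6, 5, 7).

Rothe diagram D(w) (37 cells), 6 SE-corners (essential conditions):

[(1, 11, 0), (3, 9, 1), (4, 7, 1), (7, 2, 1), (7, 7, 2), (10, 5, 4)]


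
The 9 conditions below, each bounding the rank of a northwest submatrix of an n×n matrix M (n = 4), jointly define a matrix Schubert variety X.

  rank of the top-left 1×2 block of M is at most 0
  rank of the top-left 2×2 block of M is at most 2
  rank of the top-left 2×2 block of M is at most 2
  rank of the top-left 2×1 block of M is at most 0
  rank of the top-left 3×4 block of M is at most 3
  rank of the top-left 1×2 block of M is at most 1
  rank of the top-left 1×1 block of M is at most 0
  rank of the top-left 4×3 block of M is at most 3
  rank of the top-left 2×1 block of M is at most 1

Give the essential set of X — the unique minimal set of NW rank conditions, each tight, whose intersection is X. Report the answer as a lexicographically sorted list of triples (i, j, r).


Propagating the 9 rank bounds to every northwest block:

  i=1: 0 0 1 1
  i=2: 0 1 2 2
  i=3: 1 2 3 3
  i=4: 1 2 3 4

hence w(1..4) = (3, 2, 1, 4).

Rothe diagram D(w) (3 cells), 2 SE-corners (essential conditions):

[(1, 2, 0), (2, 1, 0)]


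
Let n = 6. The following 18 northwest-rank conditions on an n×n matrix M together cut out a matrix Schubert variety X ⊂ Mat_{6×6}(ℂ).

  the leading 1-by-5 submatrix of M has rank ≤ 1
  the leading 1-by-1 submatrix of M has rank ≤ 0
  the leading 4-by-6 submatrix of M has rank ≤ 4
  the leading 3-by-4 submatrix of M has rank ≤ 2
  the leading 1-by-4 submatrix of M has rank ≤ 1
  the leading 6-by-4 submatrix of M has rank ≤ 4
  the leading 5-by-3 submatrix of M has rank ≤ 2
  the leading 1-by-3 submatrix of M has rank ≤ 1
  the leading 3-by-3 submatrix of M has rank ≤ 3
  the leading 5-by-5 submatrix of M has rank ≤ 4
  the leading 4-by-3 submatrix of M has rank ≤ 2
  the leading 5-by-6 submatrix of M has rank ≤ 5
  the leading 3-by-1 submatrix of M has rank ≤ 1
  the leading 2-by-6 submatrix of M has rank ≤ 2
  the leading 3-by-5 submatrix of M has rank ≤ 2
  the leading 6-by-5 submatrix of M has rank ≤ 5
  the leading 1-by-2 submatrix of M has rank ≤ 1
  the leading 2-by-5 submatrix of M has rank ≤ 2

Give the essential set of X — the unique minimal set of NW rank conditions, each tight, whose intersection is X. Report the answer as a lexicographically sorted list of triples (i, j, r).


Computing R[i][j] = min implied NW-rank bound (n=6, 18 conditions):

  row 1: 0 1 1 1 1 1
  row 2: 1 2 2 2 2 2
  row 3: 1 2 2 2 2 3
  row 4: 1 2 2 3 3 4
  row 5: 1 2 2 3 4 5
  row 6: 1 2 3 4 5 6

giving w = (2, 1, 6, 4, 5, 3) via Δ²R.

Rothe diagram D(w) (6 cells), 3 SE-corners (essential conditions):

[(1, 1, 0), (3, 5, 2), (5, 3, 2)]


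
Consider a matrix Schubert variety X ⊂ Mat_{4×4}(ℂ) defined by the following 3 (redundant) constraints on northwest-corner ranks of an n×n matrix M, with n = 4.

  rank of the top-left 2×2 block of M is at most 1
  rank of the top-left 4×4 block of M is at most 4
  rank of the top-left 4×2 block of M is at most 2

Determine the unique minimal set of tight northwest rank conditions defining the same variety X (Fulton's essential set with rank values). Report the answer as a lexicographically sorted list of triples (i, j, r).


Reconstructing r_w from the 3 given conditions:

  i=1: 1 | 1 | 1 | 1
  i=2: 1 | 1 | 2 | 2
  i=3: 1 | 2 | 3 | 3
  i=4: 1 | 2 | 3 | 4

the unique w with this rank table is (1, 3, 2, 4).

|D(w)|=1, |Ess(w)|=1:

[(2, 2, 1)]


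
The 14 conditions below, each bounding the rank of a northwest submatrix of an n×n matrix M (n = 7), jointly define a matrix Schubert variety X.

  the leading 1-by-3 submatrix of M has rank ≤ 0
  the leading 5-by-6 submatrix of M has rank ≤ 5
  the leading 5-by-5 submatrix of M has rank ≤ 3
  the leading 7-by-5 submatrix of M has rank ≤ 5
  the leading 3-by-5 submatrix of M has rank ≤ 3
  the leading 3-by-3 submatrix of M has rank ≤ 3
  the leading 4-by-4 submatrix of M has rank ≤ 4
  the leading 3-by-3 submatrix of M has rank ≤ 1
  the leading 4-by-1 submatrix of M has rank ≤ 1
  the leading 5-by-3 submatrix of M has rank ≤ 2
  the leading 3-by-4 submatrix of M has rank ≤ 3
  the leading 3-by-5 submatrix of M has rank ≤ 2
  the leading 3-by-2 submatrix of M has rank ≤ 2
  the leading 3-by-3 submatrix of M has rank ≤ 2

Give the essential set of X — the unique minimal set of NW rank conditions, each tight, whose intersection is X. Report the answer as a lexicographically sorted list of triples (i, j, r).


Reconstructing r_w from the 14 given conditions:

  0 | 0 | 0 | 1 | 1 | 1 | 1
  1 | 1 | 1 | 2 | 2 | 2 | 2
  1 | 1 | 1 | 2 | 2 | 3 | 3
  1 | 2 | 2 | 3 | 3 | 4 | 4
  1 | 2 | 2 | 3 | 3 | 4 | 5
  1 | 2 | 3 | 4 | 4 | 5 | 6
  1 | 2 | 3 | 4 | 5 | 6 | 7

reading off 1-entries of Δ²R: w = (4, 1, 6, 2, 7, 3, 5).

Fulton essential set (5 of the 8 Rothe cells):

[(1, 3, 0), (3, 3, 1), (3, 5, 2), (5, 3, 2), (5, 5, 3)]


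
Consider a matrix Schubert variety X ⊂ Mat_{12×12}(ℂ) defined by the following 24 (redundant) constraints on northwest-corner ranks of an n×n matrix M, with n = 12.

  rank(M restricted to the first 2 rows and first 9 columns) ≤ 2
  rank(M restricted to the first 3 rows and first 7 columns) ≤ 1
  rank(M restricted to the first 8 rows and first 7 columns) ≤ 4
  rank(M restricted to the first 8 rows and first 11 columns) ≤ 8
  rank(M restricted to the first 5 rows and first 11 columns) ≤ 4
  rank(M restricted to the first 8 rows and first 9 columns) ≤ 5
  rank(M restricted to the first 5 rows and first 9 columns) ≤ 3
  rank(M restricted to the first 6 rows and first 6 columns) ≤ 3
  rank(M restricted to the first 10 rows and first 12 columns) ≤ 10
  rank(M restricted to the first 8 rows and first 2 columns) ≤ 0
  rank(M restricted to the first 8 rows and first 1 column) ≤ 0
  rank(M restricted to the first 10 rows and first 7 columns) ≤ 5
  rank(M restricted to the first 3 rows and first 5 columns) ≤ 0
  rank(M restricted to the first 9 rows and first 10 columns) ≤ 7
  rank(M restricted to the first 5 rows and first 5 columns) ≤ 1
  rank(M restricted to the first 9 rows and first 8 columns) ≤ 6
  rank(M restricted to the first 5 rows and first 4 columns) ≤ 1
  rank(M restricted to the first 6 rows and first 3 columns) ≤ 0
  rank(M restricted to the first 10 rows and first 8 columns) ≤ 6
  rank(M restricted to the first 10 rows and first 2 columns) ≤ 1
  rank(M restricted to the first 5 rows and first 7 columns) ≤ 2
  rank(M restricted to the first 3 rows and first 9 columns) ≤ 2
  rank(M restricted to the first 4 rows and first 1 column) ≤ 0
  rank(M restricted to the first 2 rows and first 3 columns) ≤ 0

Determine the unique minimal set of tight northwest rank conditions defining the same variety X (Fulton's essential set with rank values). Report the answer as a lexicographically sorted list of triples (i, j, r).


Recovering R(i,j) via the rank-extension bound from the 24 conditions:

  0  0  0  0  0  1  1  1  1  1  1  1
  0  0  0  0  0  1  1  2  2  2  2  2
  0  0  0  0  0  1  1  2  2  3  3  3
  0  0  0  1  1  2  2  3  3  4  4  4
  0  0  0  1  1  2  2  3  3  4  4  5
  0  0  0  1  2  3  3  4  4  5  5  6
  0  0  1  2  3  4  4  5  5  6  6  7
  0  0  1  2  3  4  4  5  5  6  7  8
  1  1  2  3  4  5  5  6  6  7  8  9
  1  1  2  3  4  5  5  6  7  8  9  10
  1  2  3  4  5  6  6  7  8  9  10  11
  1  2  3  4  5  6  7  8  9  10  11  12

second differences of R give the permutation w = (6, 8, 10, 4, 12, 5, 3, 11, 1, 9, 2, 7).

|D(w)|=39, |Ess(w)|=13:

[(3, 5, 0), (3, 7, 1), (3, 9, 2), (5, 5, 1), (5, 7, 2), (5, 9, 3), (5, 11, 4), (6, 3, 0), (8, 2, 0), (8, 7, 4), (8, 9, 5), (10, 2, 1), (10, 7, 5)]


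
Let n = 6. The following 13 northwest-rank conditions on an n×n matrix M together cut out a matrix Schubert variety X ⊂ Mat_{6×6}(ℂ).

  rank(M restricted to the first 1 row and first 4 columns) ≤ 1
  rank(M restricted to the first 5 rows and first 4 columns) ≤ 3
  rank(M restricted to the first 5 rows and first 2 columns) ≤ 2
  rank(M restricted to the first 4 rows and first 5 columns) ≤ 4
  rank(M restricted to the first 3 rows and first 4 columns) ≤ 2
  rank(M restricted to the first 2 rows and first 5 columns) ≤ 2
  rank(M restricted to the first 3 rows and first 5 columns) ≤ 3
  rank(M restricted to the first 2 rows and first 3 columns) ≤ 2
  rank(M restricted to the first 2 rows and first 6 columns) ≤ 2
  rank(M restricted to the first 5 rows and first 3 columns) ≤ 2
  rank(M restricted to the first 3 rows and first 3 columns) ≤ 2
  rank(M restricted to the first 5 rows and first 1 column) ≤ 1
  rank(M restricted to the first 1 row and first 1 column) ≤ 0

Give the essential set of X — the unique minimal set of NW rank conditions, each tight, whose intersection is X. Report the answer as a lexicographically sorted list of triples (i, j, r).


Computing R[i][j] = min implied NW-rank bound (n=6, 13 conditions):

  R[1]: 0 | 1 | 1 | 1 | 1 | 1
  R[2]: 1 | 2 | 2 | 2 | 2 | 2
  R[3]: 1 | 2 | 2 | 2 | 3 | 3
  R[4]: 1 | 2 | 2 | 3 | 4 | 4
  R[5]: 1 | 2 | 2 | 3 | 4 | 5
  R[6]: 1 | 2 | 3 | 4 | 5 | 6

so w = (2, 1, 5, 4, 6, 3).

|D(w)|=5, |Ess(w)|=3:

[(1, 1, 0), (3, 4, 2), (5, 3, 2)]


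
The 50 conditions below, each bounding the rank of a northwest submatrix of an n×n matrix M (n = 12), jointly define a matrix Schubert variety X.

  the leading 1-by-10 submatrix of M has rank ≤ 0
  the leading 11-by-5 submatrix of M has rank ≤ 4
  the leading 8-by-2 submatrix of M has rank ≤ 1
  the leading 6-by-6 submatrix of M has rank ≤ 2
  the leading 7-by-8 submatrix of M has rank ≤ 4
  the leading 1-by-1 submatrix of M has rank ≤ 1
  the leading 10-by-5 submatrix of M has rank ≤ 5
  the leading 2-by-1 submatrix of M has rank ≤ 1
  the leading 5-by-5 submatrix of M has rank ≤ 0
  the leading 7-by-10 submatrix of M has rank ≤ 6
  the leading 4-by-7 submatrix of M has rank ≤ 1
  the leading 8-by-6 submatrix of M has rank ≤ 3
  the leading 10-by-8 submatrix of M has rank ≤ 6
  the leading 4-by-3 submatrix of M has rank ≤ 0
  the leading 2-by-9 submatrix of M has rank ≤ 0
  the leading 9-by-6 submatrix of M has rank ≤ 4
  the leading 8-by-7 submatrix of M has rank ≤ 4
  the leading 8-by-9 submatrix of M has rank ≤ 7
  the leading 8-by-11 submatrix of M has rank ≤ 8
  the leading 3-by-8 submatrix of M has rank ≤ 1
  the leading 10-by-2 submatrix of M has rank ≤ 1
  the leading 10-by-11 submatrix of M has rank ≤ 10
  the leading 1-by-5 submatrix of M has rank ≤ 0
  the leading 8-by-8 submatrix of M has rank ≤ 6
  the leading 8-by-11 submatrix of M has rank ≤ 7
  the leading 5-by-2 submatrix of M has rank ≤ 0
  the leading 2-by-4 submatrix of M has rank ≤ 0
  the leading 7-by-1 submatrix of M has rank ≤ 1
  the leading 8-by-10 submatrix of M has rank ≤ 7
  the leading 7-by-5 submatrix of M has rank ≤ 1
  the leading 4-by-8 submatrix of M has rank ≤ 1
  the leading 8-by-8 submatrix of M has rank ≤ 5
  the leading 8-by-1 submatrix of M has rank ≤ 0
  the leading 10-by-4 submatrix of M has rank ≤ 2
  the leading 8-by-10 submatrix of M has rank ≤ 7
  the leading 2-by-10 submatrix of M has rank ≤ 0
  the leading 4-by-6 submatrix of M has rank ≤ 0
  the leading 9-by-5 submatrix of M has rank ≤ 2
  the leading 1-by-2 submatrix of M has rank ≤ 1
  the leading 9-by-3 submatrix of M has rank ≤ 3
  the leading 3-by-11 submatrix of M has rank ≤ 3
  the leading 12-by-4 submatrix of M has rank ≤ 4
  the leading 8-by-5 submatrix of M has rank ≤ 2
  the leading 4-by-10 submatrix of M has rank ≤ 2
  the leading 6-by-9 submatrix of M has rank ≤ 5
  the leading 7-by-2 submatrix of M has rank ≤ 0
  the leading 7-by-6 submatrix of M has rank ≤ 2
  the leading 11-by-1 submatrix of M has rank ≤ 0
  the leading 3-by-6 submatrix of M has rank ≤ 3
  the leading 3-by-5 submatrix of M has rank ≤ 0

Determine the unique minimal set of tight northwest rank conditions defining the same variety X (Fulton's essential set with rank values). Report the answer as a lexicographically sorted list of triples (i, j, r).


The tightest implied rank at each (i,j), from the 50 conditions:

  row 1: 0 | 0 | 0 | 0 | 0 | 0 | 0 | 0 | 0 | 0 | 1 | 1
  row 2: 0 | 0 | 0 | 0 | 0 | 0 | 0 | 0 | 0 | 0 | 1 | 2
  row 3: 0 | 0 | 0 | 0 | 0 | 0 | 1 | 1 | 1 | 1 | 2 | 3
  row 4: 0 | 0 | 0 | 0 | 0 | 0 | 1 | 1 | 2 | 2 | 3 | 4
  row 5: 0 | 0 | 0 | 0 | 0 | 1 | 2 | 2 | 3 | 3 | 4 | 5
  row 6: 0 | 0 | 1 | 1 | 1 | 2 | 3 | 3 | 4 | 4 | 5 | 6
  row 7: 0 | 0 | 1 | 1 | 1 | 2 | 3 | 4 | 5 | 5 | 6 | 7
  row 8: 0 | 1 | 2 | 2 | 2 | 3 | 4 | 5 | 6 | 6 | 7 | 8
  row 9: 0 | 1 | 2 | 2 | 2 | 3 | 4 | 5 | 6 | 7 | 8 | 9
  row 10: 0 | 1 | 2 | 2 | 3 | 4 | 5 | 6 | 7 | 8 | 9 | 10
  row 11: 0 | 1 | 2 | 3 | 4 | 5 | 6 | 7 | 8 | 9 | 10 | 11
  row 12: 1 | 2 | 3 | 4 | 5 | 6 | 7 | 8 | 9 | 10 | 11 | 12

the unique w with this rank table is (11, 12, 7, 9, 6, 3, 8, 2, 10, 5, 4, 1).

|D(w)|=51, |Ess(w)|=9:

[(2, 10, 0), (4, 6, 0), (4, 8, 1), (5, 5, 0), (7, 2, 0), (7, 5, 1), (9, 5, 2), (10, 4, 2), (11, 1, 0)]


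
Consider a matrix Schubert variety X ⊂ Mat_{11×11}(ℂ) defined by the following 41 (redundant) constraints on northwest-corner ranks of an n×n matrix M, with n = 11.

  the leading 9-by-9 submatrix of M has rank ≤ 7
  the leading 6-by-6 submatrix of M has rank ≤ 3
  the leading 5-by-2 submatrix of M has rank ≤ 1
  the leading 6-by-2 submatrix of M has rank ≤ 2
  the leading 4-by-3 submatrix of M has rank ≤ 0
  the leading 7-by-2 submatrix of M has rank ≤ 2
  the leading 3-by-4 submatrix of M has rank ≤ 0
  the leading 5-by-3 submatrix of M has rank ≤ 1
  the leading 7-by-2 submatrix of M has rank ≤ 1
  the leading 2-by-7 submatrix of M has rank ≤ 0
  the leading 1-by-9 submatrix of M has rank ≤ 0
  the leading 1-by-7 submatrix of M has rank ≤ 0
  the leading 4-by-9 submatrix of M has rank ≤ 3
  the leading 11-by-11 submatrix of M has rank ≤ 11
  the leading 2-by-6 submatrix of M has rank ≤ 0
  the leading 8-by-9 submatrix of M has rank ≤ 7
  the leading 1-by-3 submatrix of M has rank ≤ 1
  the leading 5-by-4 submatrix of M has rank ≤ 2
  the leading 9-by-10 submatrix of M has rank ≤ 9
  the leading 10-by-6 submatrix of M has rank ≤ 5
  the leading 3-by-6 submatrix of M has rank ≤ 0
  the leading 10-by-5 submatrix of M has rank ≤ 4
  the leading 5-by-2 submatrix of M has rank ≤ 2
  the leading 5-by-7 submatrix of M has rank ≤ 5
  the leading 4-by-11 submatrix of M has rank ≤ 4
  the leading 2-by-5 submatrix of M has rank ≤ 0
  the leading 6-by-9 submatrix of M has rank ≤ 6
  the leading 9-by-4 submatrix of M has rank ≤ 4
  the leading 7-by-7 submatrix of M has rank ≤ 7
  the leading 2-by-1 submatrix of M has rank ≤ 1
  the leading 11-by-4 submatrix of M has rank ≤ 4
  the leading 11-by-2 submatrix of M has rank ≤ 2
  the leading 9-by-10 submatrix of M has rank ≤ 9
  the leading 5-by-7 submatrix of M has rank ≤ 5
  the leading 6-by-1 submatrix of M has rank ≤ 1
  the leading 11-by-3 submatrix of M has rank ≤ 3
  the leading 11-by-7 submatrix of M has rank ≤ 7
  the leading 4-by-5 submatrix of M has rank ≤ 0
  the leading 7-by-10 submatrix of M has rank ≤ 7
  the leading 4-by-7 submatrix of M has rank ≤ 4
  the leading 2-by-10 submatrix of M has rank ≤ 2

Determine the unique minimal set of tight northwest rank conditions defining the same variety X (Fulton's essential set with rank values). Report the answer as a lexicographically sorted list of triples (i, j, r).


The tightest implied rank at each (i,j), from the 41 conditions:

  row 1: 0  0  0  0  0  0  0  0  0  1  1
  row 2: 0  0  0  0  0  0  0  1  1  2  2
  row 3: 0  0  0  0  0  0  1  2  2  3  3
  row 4: 0  0  0  0  0  1  2  3  3  4  4
  row 5: 1  1  1  1  1  2  3  4  4  5  5
  row 6: 1  1  2  2  2  3  4  5  5  6  6
  row 7: 1  1  2  3  3  4  5  6  6  7  7
  row 8: 1  2  3  4  4  5  6  7  7  8  8
  row 9: 1  2  3  4  4  5  6  7  7  8  9
  row 10: 1  2  3  4  4  5  6  7  8  9  10
  row 11: 1  2  3  4  5  6  7  8  9  10  11

giving w = (10, 8, 7, 6, 1, 3, 4, 2, 11, 9, 5) via Δ²R.

D(w) has 32 cells with 7 SE-corners; essential set:

[(1, 9, 0), (2, 7, 0), (3, 6, 0), (4, 5, 0), (7, 2, 1), (9, 9, 7), (10, 5, 4)]


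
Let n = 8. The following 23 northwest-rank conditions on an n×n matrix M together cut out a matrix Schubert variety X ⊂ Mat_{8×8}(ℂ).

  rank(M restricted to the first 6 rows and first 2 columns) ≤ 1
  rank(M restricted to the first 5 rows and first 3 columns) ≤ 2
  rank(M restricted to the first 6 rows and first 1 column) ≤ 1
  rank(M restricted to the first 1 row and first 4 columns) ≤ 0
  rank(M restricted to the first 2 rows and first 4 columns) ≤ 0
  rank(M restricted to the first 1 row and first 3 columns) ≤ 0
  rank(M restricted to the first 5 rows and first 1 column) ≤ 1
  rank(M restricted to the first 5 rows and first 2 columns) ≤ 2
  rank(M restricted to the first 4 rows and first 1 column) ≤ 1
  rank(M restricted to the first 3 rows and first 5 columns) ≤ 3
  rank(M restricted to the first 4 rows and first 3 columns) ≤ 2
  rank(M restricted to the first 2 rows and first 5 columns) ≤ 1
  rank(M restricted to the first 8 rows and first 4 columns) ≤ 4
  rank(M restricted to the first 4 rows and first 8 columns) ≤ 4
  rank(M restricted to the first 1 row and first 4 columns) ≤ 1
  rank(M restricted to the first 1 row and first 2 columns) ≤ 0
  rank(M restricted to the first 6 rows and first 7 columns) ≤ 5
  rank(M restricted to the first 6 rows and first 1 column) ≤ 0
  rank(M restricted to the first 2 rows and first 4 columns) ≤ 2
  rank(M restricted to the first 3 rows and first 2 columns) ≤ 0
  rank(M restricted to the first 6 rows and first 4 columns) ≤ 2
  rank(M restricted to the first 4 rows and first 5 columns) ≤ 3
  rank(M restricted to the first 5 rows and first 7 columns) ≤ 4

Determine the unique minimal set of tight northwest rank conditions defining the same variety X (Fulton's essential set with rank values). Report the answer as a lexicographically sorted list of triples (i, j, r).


Computing R[i][j] = min implied NW-rank bound (n=8, 23 conditions):

  0 0 0 0 1 1 1 1
  0 0 0 0 1 2 2 2
  0 0 1 1 2 3 3 3
  0 1 2 2 3 4 4 4
  0 1 2 2 3 4 4 5
  0 1 2 2 3 4 5 6
  1 2 3 3 4 5 6 7
  1 2 3 4 5 6 7 8

the unique w with this rank table is (5, 6, 3, 2, 8, 7, 1, 4).

Fulton essential set (5 of the 16 Rothe cells):

[(2, 4, 0), (3, 2, 0), (5, 7, 4), (6, 1, 0), (6, 4, 2)]


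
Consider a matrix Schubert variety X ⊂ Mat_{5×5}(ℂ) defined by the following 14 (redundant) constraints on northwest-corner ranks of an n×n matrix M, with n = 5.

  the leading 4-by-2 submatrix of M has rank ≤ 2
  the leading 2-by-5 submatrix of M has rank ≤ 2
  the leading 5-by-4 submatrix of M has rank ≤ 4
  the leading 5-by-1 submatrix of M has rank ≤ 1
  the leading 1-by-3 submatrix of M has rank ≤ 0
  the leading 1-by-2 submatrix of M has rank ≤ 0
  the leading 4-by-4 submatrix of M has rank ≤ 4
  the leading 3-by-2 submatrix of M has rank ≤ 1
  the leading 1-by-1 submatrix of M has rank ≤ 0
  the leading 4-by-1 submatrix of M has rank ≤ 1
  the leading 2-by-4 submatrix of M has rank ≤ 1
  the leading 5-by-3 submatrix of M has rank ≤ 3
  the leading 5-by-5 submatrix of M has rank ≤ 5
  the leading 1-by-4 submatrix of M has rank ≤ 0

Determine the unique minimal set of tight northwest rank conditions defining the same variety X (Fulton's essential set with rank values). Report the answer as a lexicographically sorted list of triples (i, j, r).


Recovering R(i,j) via the rank-extension bound from the 14 conditions:

  i=1: 0  0  0  0  1
  i=2: 1  1  1  1  2
  i=3: 1  1  2  2  3
  i=4: 1  2  3  3  4
  i=5: 1  2  3  4  5

second differences of R give the permutation w = (5, 1, 3, 2, 4).

ℓ(w)=5; the 2 essential cells (i,j,r):

[(1, 4, 0), (3, 2, 1)]


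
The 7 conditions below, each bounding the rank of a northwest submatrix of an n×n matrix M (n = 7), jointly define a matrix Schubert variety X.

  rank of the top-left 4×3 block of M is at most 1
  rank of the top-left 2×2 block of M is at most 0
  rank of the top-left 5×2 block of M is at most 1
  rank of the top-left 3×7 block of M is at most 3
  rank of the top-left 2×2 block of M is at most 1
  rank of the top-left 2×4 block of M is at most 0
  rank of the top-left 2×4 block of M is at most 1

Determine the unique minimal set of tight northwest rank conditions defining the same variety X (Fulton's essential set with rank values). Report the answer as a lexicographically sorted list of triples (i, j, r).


The tightest implied rank at each (i,j), from the 7 conditions:

  i=1: 0, 0, 0, 0, 1, 1, 1
  i=2: 0, 0, 0, 0, 1, 2, 2
  i=3: 1, 1, 1, 1, 2, 3, 3
  i=4: 1, 1, 1, 2, 3, 4, 4
  i=5: 1, 1, 2, 3, 4, 5, 5
  i=6: 1, 2, 3, 4, 5, 6, 6
  i=7: 1, 2, 3, 4, 5, 6, 7

hence w(1..7) = (5, 6, 1, 4, 3, 2, 7).

Fulton essential set (3 of the 11 Rothe cells):

[(2, 4, 0), (4, 3, 1), (5, 2, 1)]


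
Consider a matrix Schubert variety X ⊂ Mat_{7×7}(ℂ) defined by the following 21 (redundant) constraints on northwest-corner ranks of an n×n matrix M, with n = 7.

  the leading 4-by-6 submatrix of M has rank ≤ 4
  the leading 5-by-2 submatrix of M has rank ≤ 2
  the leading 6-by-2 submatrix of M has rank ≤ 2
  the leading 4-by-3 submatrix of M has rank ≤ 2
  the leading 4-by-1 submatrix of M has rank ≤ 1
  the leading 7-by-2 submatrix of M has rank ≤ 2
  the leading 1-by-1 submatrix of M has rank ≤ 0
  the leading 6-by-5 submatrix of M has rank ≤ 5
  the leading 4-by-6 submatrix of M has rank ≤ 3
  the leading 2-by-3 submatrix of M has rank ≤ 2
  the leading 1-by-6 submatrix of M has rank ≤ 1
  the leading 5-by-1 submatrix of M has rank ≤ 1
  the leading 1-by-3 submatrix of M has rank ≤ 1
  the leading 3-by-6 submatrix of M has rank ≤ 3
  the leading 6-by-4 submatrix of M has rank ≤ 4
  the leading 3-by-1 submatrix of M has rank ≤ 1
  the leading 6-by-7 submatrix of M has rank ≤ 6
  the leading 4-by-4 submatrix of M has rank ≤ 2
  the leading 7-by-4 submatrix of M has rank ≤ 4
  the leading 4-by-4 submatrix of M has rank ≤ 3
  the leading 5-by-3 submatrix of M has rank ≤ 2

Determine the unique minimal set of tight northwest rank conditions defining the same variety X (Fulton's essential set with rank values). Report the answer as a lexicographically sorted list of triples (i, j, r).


Propagating the 21 rank bounds to every northwest block:

  i=1: 0 | 1 | 1 | 1 | 1 | 1 | 1
  i=2: 1 | 2 | 2 | 2 | 2 | 2 | 2
  i=3: 1 | 2 | 2 | 2 | 3 | 3 | 3
  i=4: 1 | 2 | 2 | 2 | 3 | 3 | 4
  i=5: 1 | 2 | 2 | 3 | 4 | 4 | 5
  i=6: 1 | 2 | 3 | 4 | 5 | 5 | 6
  i=7: 1 | 2 | 3 | 4 | 5 | 6 | 7

giving w = (2, 1, 5, 7, 4, 3, 6) via Δ²R.

Rothe diagram D(w) (7 cells), 4 SE-corners (essential conditions):

[(1, 1, 0), (4, 4, 2), (4, 6, 3), (5, 3, 2)]


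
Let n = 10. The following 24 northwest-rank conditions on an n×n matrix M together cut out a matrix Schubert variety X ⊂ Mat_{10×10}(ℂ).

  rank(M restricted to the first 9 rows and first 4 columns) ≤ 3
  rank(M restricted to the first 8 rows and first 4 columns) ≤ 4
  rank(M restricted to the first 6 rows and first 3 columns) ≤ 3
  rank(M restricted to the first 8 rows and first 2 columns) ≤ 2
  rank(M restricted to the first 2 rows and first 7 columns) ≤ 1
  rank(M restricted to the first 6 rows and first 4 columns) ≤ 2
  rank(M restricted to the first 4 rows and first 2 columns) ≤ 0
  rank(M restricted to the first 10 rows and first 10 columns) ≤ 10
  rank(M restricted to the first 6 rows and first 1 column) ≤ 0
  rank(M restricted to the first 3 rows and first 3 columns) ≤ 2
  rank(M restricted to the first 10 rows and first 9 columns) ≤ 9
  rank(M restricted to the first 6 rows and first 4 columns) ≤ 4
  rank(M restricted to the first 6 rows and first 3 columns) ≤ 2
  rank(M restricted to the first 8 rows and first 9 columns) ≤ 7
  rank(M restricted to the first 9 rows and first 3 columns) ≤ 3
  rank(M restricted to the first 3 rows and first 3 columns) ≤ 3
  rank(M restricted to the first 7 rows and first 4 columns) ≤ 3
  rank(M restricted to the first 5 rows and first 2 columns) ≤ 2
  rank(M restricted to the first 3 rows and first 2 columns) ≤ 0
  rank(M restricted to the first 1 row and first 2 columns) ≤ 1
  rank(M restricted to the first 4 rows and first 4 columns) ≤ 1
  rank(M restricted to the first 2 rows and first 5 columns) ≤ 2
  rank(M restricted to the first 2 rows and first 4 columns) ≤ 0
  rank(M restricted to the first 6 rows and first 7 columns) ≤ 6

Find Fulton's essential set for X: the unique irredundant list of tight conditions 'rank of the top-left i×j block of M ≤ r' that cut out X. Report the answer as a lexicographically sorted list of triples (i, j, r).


The tightest implied rank at each (i,j), from the 24 conditions:

  i=1: 0 0 0 0 1 1 1 1 1 1
  i=2: 0 0 0 0 1 1 1 2 2 2
  i=3: 0 0 1 1 2 2 2 3 3 3
  i=4: 0 0 1 1 2 3 3 4 4 4
  i=5: 0 1 2 2 3 4 4 5 5 5
  i=6: 0 1 2 2 3 4 5 6 6 6
  i=7: 1 2 3 3 4 5 6 7 7 7
  i=8: 1 2 3 3 4 5 6 7 7 8
  i=9: 1 2 3 3 4 5 6 7 8 9
  i=10: 1 2 3 4 5 6 7 8 9 10

second differences of R give the permutation w = (5, 8, 3, 6, 2, 7, 1, 10, 9, 4).

Fulton essential set (8 of the 21 Rothe cells):

[(2, 4, 0), (2, 7, 1), (4, 2, 0), (4, 4, 1), (6, 1, 0), (6, 4, 2), (8, 9, 7), (9, 4, 3)]


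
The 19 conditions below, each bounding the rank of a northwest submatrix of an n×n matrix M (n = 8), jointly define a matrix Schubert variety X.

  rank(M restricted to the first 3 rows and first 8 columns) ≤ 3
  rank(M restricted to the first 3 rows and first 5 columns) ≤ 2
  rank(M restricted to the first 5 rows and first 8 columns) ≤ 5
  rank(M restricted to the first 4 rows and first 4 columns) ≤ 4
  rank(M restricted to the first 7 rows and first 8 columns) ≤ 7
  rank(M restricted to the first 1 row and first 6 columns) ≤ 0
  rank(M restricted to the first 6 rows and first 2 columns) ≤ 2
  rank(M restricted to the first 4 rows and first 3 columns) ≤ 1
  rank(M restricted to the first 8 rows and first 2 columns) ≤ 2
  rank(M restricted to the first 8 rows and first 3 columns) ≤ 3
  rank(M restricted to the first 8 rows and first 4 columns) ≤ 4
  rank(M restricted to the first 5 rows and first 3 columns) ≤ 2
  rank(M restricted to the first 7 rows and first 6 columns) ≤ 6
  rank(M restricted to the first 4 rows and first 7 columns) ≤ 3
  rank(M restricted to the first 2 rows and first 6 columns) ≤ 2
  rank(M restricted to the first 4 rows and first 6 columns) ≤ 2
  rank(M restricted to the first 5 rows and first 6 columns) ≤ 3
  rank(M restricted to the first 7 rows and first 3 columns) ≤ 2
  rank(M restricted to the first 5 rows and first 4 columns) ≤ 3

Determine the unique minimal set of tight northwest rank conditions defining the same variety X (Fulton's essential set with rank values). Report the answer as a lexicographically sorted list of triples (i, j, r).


Rank table r_w(8×8) implied by the 19 constraints:

  row 1: 0, 0, 0, 0, 0, 0, 1, 1
  row 2: 1, 1, 1, 1, 1, 1, 2, 2
  row 3: 1, 1, 1, 2, 2, 2, 3, 3
  row 4: 1, 1, 1, 2, 2, 2, 3, 4
  row 5: 1, 2, 2, 3, 3, 3, 4, 5
  row 6: 1, 2, 2, 3, 4, 4, 5, 6
  row 7: 1, 2, 2, 3, 4, 5, 6, 7
  row 8: 1, 2, 3, 4, 5, 6, 7, 8

second differences of R give the permutation w = (7, 1, 4, 8, 2, 5, 6, 3).

ℓ(w)=14; the 4 essential cells (i,j,r):

[(1, 6, 0), (4, 3, 1), (4, 6, 2), (7, 3, 2)]


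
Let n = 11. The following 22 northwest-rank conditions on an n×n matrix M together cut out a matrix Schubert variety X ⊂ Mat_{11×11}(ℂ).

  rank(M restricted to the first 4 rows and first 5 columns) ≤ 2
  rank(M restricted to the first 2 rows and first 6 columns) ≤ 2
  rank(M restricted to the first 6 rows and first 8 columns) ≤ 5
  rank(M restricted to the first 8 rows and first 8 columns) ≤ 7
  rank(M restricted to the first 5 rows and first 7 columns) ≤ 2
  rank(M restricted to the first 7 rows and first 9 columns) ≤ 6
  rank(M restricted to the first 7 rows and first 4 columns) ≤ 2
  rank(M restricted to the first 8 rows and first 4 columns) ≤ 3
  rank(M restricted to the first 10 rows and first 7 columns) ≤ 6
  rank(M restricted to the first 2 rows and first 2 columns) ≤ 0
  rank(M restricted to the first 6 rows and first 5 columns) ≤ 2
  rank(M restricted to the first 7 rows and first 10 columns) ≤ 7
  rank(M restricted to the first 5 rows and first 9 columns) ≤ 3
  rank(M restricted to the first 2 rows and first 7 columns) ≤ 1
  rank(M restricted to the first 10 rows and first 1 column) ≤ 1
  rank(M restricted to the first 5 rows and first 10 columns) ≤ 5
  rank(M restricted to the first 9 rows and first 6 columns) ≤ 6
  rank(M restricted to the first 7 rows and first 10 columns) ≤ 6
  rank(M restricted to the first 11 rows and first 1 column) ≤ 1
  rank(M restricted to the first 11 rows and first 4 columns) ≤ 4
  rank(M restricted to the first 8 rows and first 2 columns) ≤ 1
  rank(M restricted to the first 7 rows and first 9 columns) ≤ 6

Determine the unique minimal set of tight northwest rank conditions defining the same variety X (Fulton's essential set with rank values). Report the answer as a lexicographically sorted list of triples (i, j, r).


Rank table r_w(11×11) implied by the 22 constraints:

  row 1: 0 | 0 | 1 | 1 | 1 | 1 | 1 | 1 | 1 | 1 | 1
  row 2: 0 | 0 | 1 | 1 | 1 | 1 | 1 | 2 | 2 | 2 | 2
  row 3: 1 | 1 | 2 | 2 | 2 | 2 | 2 | 3 | 3 | 3 | 3
  row 4: 1 | 1 | 2 | 2 | 2 | 2 | 2 | 3 | 3 | 4 | 4
  row 5: 1 | 1 | 2 | 2 | 2 | 2 | 2 | 3 | 3 | 4 | 5
  row 6: 1 | 1 | 2 | 2 | 2 | 3 | 3 | 4 | 4 | 5 | 6
  row 7: 1 | 1 | 2 | 2 | 3 | 4 | 4 | 5 | 5 | 6 | 7
  row 8: 1 | 1 | 2 | 3 | 4 | 5 | 5 | 6 | 6 | 7 | 8
  row 9: 1 | 2 | 3 | 4 | 5 | 6 | 6 | 7 | 7 | 8 | 9
  row 10: 1 | 2 | 3 | 4 | 5 | 6 | 6 | 7 | 8 | 9 | 10
  row 11: 1 | 2 | 3 | 4 | 5 | 6 | 7 | 8 | 9 | 10 | 11

so w = (3, 8, 1, 10, 11, 6, 5, 4, 2, 9, 7).

Rothe diagram D(w) (27 cells), 8 SE-corners (essential conditions):

[(2, 2, 0), (2, 7, 1), (5, 7, 2), (5, 9, 3), (6, 5, 2), (7, 4, 2), (8, 2, 1), (10, 7, 6)]


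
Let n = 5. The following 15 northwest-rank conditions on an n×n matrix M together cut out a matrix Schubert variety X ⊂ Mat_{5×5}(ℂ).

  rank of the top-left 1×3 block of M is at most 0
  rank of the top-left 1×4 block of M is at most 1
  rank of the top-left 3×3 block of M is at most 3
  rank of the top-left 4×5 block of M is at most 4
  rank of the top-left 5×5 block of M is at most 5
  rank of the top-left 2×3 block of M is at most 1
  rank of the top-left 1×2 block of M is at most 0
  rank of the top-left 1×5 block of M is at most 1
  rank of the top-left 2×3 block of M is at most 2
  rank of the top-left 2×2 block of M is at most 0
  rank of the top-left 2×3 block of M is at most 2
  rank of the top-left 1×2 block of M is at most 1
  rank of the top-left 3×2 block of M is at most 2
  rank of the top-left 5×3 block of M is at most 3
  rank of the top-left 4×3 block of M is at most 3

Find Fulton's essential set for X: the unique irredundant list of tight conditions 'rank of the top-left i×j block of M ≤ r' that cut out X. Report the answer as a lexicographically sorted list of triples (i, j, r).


Recovering R(i,j) via the rank-extension bound from the 15 conditions:

  i=1: 0 0 0 1 1
  i=2: 0 0 1 2 2
  i=3: 1 1 2 3 3
  i=4: 1 2 3 4 4
  i=5: 1 2 3 4 5

second differences of R give the permutation w = (4, 3, 1, 2, 5).

Rothe diagram D(w) (5 cells), 2 SE-corners (essential conditions):

[(1, 3, 0), (2, 2, 0)]


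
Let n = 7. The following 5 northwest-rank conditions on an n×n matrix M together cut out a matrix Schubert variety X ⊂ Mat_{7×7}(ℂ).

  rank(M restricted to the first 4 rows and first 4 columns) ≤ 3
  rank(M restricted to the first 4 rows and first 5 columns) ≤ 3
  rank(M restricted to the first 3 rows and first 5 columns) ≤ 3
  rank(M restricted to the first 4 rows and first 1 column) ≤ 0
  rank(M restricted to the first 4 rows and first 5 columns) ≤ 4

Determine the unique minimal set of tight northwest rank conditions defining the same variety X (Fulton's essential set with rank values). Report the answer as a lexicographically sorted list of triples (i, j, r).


The tightest implied rank at each (i,j), from the 5 conditions:

  0, 1, 1, 1, 1, 1, 1
  0, 1, 2, 2, 2, 2, 2
  0, 1, 2, 3, 3, 3, 3
  0, 1, 2, 3, 3, 4, 4
  1, 2, 3, 4, 4, 5, 5
  1, 2, 3, 4, 5, 6, 6
  1, 2, 3, 4, 5, 6, 7

reading off 1-entries of Δ²R: w = (2, 3, 4, 6, 1, 5, 7).

D(w) has 5 cells with 2 SE-corners; essential set:

[(4, 1, 0), (4, 5, 3)]


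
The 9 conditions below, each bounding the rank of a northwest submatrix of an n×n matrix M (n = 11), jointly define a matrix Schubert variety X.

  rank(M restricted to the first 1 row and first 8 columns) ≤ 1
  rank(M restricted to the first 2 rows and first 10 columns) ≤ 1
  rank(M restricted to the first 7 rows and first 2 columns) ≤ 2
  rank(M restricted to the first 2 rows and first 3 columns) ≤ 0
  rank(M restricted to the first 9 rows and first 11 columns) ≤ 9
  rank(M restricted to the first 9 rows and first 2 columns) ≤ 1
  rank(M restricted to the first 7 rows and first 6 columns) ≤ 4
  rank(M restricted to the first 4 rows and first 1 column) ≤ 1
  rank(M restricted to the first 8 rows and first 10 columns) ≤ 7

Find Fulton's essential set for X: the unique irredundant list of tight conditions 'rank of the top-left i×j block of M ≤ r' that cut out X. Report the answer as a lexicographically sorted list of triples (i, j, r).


The tightest implied rank at each (i,j), from the 9 conditions:

  i=1: 0, 0, 0, 1, 1, 1, 1, 1, 1, 1, 1
  i=2: 0, 0, 0, 1, 1, 1, 1, 1, 1, 1, 2
  i=3: 1, 1, 1, 2, 2, 2, 2, 2, 2, 2, 3
  i=4: 1, 1, 2, 3, 3, 3, 3, 3, 3, 3, 4
  i=5: 1, 1, 2, 3, 4, 4, 4, 4, 4, 4, 5
  i=6: 1, 1, 2, 3, 4, 4, 5, 5, 5, 5, 6
  i=7: 1, 1, 2, 3, 4, 4, 5, 6, 6, 6, 7
  i=8: 1, 1, 2, 3, 4, 5, 6, 7, 7, 7, 8
  i=9: 1, 1, 2, 3, 4, 5, 6, 7, 8, 8, 9
  i=10: 1, 2, 3, 4, 5, 6, 7, 8, 9, 9, 10
  i=11: 1, 2, 3, 4, 5, 6, 7, 8, 9, 10, 11

reading off 1-entries of Δ²R: w = (4, 11, 1, 3, 5, 7, 8, 6, 9, 2, 10).

Fulton essential set (4 of the 20 Rothe cells):

[(2, 3, 0), (2, 10, 1), (7, 6, 4), (9, 2, 1)]


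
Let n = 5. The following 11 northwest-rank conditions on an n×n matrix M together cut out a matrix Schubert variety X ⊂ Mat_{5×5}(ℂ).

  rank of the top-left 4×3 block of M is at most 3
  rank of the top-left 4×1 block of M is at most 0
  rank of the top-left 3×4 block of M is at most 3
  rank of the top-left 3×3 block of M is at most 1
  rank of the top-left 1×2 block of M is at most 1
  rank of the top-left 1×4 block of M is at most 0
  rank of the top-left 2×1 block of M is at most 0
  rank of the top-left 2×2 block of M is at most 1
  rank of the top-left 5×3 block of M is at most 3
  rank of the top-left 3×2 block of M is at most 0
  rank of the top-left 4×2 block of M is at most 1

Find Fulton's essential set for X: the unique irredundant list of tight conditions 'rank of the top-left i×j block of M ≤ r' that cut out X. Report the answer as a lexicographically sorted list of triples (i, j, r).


The tightest implied rank at each (i,j), from the 11 conditions:

  0  0  0  0  1
  0  0  1  1  2
  0  0  1  2  3
  0  1  2  3  4
  1  2  3  4  5

giving w = (5, 3, 4, 2, 1) via Δ²R.

ℓ(w)=9; the 3 essential cells (i,j,r):

[(1, 4, 0), (3, 2, 0), (4, 1, 0)]
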